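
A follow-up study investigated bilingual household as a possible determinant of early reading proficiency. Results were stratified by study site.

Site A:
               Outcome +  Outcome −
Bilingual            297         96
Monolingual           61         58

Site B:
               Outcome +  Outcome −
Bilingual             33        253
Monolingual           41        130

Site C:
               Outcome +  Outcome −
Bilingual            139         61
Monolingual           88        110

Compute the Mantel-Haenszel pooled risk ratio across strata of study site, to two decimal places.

RR_MH = Σ(aᵢ·n₀ᵢ/nᵢ) / Σ(cᵢ·n₁ᵢ/nᵢ), with n₁ᵢ = aᵢ+bᵢ (exposed), n₀ᵢ = cᵢ+dᵢ (unexposed), nᵢ = n₁ᵢ+n₀ᵢ.
Stratum 1 (Site A): n₁ = 393, n₀ = 119, n = 512; a·n₀/n = 297·119/512 = 69.0293; c·n₁/n = 61·393/512 = 46.8223
Stratum 2 (Site B): n₁ = 286, n₀ = 171, n = 457; a·n₀/n = 33·171/457 = 12.3479; c·n₁/n = 41·286/457 = 25.6586
Stratum 3 (Site C): n₁ = 200, n₀ = 198, n = 398; a·n₀/n = 139·198/398 = 69.1508; c·n₁/n = 88·200/398 = 44.2211
RR_MH = (69.0293 + 12.3479 + 69.1508) / (46.8223 + 25.6586 + 44.2211) = 150.5280 / 116.7020 = 1.28985

1.29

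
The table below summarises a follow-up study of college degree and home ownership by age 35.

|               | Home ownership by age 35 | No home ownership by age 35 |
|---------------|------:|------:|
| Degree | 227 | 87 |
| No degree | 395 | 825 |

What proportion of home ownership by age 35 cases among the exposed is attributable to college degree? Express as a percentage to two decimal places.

Cells: a = 227, b = 87, c = 395, d = 825.
Risk in exposed = 227/314 = 0.72293; risk in unexposed = 395/1220 = 0.32377.
RR = 0.72293/0.32377 = 2.23285
AR% = (RR − 1)/RR × 100 = (2.23285 − 1)/2.23285 × 100 = 55.2141%

55.21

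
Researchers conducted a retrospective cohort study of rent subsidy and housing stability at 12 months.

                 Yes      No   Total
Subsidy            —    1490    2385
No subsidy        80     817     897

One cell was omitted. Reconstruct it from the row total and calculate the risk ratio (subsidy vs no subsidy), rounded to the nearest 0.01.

The missing cell is in the exposed row: 2385 − 1490 = 895.
So a = 895, b = 1490, c = 80, d = 817.
RR = [a/(a+b)] / [c/(c+d)] = (895/2385) / (80/897) = 0.37526/0.08919 = 4.20763

4.21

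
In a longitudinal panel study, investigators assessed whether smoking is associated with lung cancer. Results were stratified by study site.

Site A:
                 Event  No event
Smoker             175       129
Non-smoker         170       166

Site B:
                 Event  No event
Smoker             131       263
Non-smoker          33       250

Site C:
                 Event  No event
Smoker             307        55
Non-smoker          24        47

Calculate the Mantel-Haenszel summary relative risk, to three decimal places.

1.641

RR_MH = Σ(aᵢ·n₀ᵢ/nᵢ) / Σ(cᵢ·n₁ᵢ/nᵢ), with n₁ᵢ = aᵢ+bᵢ (exposed), n₀ᵢ = cᵢ+dᵢ (unexposed), nᵢ = n₁ᵢ+n₀ᵢ.
Stratum 1 (Site A): n₁ = 304, n₀ = 336, n = 640; a·n₀/n = 175·336/640 = 91.8750; c·n₁/n = 170·304/640 = 80.7500
Stratum 2 (Site B): n₁ = 394, n₀ = 283, n = 677; a·n₀/n = 131·283/677 = 54.7607; c·n₁/n = 33·394/677 = 19.2053
Stratum 3 (Site C): n₁ = 362, n₀ = 71, n = 433; a·n₀/n = 307·71/433 = 50.3395; c·n₁/n = 24·362/433 = 20.0647
RR_MH = (91.8750 + 54.7607 + 50.3395) / (80.7500 + 19.2053 + 20.0647) = 196.9752 / 120.0200 = 1.64119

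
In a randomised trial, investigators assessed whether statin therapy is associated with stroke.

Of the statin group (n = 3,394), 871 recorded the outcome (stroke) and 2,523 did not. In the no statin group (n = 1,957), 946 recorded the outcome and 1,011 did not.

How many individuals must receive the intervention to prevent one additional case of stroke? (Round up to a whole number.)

Risk in treated group = 871/3394 = 0.25663; risk in control = 946/1957 = 0.48339.
Absolute risk reduction = 0.48339 − 0.25663 = 0.22676
NNT = 1 / ARR = 1 / 0.22676 = 4.410 → round up → 5

5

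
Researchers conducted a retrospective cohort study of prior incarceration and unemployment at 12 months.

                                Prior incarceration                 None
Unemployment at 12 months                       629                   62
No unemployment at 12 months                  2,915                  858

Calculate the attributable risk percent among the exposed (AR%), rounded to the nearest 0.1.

Reading the table with exposure as columns: a = 629 (Prior incarceration, case), b = 2915 (Prior incarceration, non-case), c = 62 (None, case), d = 858.
Risk in exposed = 629/3544 = 0.17748; risk in unexposed = 62/920 = 0.06739.
RR = 0.17748/0.06739 = 2.63362
AR% = (RR − 1)/RR × 100 = (2.63362 − 1)/2.63362 × 100 = 62.0294%

62.0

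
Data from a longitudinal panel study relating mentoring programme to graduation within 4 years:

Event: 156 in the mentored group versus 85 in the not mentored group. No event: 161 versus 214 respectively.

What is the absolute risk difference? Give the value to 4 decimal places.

0.2078

From the description: a = 156, b = 161, c = 85, d = 214.
Risk in exposed = 156/317 = 0.492114; risk in unexposed = 85/299 = 0.284281.
Risk difference = 0.492114 − 0.284281 = 0.207833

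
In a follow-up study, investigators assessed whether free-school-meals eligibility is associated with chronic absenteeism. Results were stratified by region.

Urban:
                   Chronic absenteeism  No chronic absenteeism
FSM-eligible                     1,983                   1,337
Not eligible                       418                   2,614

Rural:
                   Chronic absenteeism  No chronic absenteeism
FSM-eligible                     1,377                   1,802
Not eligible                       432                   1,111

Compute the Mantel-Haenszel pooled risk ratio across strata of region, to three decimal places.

2.742

RR_MH = Σ(aᵢ·n₀ᵢ/nᵢ) / Σ(cᵢ·n₁ᵢ/nᵢ), with n₁ᵢ = aᵢ+bᵢ (exposed), n₀ᵢ = cᵢ+dᵢ (unexposed), nᵢ = n₁ᵢ+n₀ᵢ.
Stratum 1 (Urban): n₁ = 3320, n₀ = 3032, n = 6352; a·n₀/n = 1983·3032/6352 = 946.5453; c·n₁/n = 418·3320/6352 = 218.4761
Stratum 2 (Rural): n₁ = 3179, n₀ = 1543, n = 4722; a·n₀/n = 1377·1543/4722 = 449.9600; c·n₁/n = 432·3179/4722 = 290.8361
RR_MH = (946.5453 + 449.9600) / (218.4761 + 290.8361) = 1396.5053 / 509.3122 = 2.74194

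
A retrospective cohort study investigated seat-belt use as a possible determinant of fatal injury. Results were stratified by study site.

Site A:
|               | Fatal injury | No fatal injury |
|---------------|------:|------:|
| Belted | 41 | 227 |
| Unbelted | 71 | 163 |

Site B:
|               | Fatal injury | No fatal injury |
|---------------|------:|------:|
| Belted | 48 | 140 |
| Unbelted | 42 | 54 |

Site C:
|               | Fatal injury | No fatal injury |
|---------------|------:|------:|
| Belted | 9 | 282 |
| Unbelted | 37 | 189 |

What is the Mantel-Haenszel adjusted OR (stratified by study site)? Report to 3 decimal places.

OR_MH = Σ(aᵢdᵢ/nᵢ) / Σ(bᵢcᵢ/nᵢ), where nᵢ is the stratum total.
Stratum 1 (Site A): n = 502; a·d/n = 41·163/502 = 13.3127; b·c/n = 227·71/502 = 32.1056
Stratum 2 (Site B): n = 284; a·d/n = 48·54/284 = 9.1268; b·c/n = 140·42/284 = 20.7042
Stratum 3 (Site C): n = 517; a·d/n = 9·189/517 = 3.2901; b·c/n = 282·37/517 = 20.1818
OR_MH = (13.3127 + 9.1268 + 3.2901) / (32.1056 + 20.7042 + 20.1818) = 25.7296 / 72.9916 = 0.35250

0.353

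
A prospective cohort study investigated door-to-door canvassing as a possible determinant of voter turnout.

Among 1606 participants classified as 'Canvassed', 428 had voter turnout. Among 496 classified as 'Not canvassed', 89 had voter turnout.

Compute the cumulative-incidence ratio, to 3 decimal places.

1.485

From the description: a = 428, b = 1178, c = 89, d = 407.
Risk in exposed = 428/1606 = 0.26650; risk in unexposed = 89/496 = 0.17944.
RR = 0.26650 / 0.17944 = 1.48522
The risk among the exposed is 1.49 times that among the unexposed.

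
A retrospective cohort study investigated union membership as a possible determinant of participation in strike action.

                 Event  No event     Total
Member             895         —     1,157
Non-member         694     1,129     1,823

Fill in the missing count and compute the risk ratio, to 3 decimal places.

The missing cell is in the exposed row: 1157 − 895 = 262.
So a = 895, b = 262, c = 694, d = 1129.
RR = [a/(a+b)] / [c/(c+d)] = (895/1157) / (694/1823) = 0.77355/0.38069 = 2.03197

2.032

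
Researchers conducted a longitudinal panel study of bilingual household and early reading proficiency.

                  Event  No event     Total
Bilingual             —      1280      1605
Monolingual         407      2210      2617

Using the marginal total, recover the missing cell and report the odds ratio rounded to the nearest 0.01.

1.38

The missing cell is in the exposed row: 1605 − 1280 = 325.
So a = 325, b = 1280, c = 407, d = 2210.
OR = (a·d)/(b·c) = (325 × 2210) / (1280 × 407) = 718250 / 520960 = 1.37870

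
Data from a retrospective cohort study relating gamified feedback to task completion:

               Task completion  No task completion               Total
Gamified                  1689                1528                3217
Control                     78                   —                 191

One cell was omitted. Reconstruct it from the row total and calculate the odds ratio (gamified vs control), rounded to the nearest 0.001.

1.601

The missing cell is in the unexposed row: 191 − 78 = 113.
So a = 1689, b = 1528, c = 78, d = 113.
OR = (a·d)/(b·c) = (1689 × 113) / (1528 × 78) = 190857 / 119184 = 1.60136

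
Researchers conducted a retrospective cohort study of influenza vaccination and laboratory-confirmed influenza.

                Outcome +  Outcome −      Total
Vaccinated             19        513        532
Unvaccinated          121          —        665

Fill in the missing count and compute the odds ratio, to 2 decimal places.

The missing cell is in the unexposed row: 665 − 121 = 544.
So a = 19, b = 513, c = 121, d = 544.
OR = (a·d)/(b·c) = (19 × 544) / (513 × 121) = 10336 / 62073 = 0.16651

0.17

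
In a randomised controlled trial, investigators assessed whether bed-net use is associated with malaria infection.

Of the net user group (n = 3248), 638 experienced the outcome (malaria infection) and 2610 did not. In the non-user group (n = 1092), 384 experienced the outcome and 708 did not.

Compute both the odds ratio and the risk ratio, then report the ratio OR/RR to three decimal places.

From the description: a = 638, b = 2610, c = 384, d = 708.
OR = (638·708)/(2610·384) = 451704/1002240 = 0.45069
Risk in exposed = 638/3248 = 0.19643; risk in unexposed = 384/1092 = 0.35165; RR = 0.55859
OR/RR = 0.45069 / 0.55859 = 0.80684
The outcome is not rare, so the OR lies further from 1 than the RR.

0.807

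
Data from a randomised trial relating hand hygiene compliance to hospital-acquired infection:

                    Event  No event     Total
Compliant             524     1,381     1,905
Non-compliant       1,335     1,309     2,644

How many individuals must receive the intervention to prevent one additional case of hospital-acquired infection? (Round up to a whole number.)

Risk in treated group = 524/1905 = 0.27507; risk in control = 1335/2644 = 0.50492.
Absolute risk reduction = 0.50492 − 0.27507 = 0.22985
NNT = 1 / ARR = 1 / 0.22985 = 4.351 → round up → 5

5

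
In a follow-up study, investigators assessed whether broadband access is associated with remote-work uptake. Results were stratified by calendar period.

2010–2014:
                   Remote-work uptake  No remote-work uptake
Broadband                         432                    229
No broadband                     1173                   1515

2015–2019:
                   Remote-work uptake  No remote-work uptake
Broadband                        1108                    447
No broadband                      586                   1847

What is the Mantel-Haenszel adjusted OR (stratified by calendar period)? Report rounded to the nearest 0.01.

OR_MH = Σ(aᵢdᵢ/nᵢ) / Σ(bᵢcᵢ/nᵢ), where nᵢ is the stratum total.
Stratum 1 (2010–2014): n = 3349; a·d/n = 432·1515/3349 = 195.4255; b·c/n = 229·1173/3349 = 80.2081
Stratum 2 (2015–2019): n = 3988; a·d/n = 1108·1847/3988 = 513.1585; b·c/n = 447·586/3988 = 65.6825
OR_MH = (195.4255 + 513.1585) / (80.2081 + 65.6825) = 708.5840 / 145.8907 = 4.85695

4.86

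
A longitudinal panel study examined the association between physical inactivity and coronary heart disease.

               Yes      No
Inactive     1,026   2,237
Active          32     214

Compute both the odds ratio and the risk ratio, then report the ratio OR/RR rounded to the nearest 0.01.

Cells: a = 1026, b = 2237, c = 32, d = 214.
OR = (1026·214)/(2237·32) = 219564/71584 = 3.06722
Risk in exposed = 1026/3263 = 0.31443; risk in unexposed = 32/246 = 0.13008; RR = 2.41722
OR/RR = 3.06722 / 2.41722 = 1.26891
The outcome is not rare, so the OR lies further from 1 than the RR.

1.27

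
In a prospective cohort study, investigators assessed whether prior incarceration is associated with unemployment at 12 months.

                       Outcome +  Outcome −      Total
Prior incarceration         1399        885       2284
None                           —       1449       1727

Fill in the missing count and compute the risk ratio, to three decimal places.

3.805

The missing cell is in the unexposed row: 1727 − 1449 = 278.
So a = 1399, b = 885, c = 278, d = 1449.
RR = [a/(a+b)] / [c/(c+d)] = (1399/2284) / (278/1727) = 0.61252/0.16097 = 3.80513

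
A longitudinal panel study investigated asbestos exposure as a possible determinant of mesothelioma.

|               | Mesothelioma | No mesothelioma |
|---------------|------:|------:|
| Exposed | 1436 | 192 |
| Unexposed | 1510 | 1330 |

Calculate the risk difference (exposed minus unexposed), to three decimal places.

Cells: a = 1436, b = 192, c = 1510, d = 1330.
Risk in exposed = 1436/1628 = 0.882064; risk in unexposed = 1510/2840 = 0.531690.
Risk difference = 0.882064 − 0.531690 = 0.350374

0.350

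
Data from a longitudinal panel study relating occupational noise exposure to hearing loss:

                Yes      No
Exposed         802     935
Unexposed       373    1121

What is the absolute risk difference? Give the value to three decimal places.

Cells: a = 802, b = 935, c = 373, d = 1121.
Risk in exposed = 802/1737 = 0.461716; risk in unexposed = 373/1494 = 0.249665.
Risk difference = 0.461716 − 0.249665 = 0.212050

0.212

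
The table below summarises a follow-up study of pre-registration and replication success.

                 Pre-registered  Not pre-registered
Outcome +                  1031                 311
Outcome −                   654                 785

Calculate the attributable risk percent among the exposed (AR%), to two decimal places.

Reading the table with exposure as columns: a = 1031 (Pre-registered, case), b = 654 (Pre-registered, non-case), c = 311 (Not pre-registered, case), d = 785.
Risk in exposed = 1031/1685 = 0.61187; risk in unexposed = 311/1096 = 0.28376.
RR = 0.61187/0.28376 = 2.15630
AR% = (RR − 1)/RR × 100 = (2.15630 − 1)/2.15630 × 100 = 53.6242%

53.62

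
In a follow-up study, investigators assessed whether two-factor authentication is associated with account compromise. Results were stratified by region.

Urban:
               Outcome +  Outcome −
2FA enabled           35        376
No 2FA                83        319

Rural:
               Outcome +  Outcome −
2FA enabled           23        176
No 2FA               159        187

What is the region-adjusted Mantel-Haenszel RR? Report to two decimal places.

RR_MH = Σ(aᵢ·n₀ᵢ/nᵢ) / Σ(cᵢ·n₁ᵢ/nᵢ), with n₁ᵢ = aᵢ+bᵢ (exposed), n₀ᵢ = cᵢ+dᵢ (unexposed), nᵢ = n₁ᵢ+n₀ᵢ.
Stratum 1 (Urban): n₁ = 411, n₀ = 402, n = 813; a·n₀/n = 35·402/813 = 17.3063; c·n₁/n = 83·411/813 = 41.9594
Stratum 2 (Rural): n₁ = 199, n₀ = 346, n = 545; a·n₀/n = 23·346/545 = 14.6018; c·n₁/n = 159·199/545 = 58.0569
RR_MH = (17.3063 + 14.6018) / (41.9594 + 58.0569) = 31.9081 / 100.0163 = 0.31903

0.32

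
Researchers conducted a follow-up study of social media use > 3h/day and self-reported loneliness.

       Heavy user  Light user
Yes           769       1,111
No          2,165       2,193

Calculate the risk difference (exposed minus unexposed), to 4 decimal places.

-0.0742

Reading the table with exposure as columns: a = 769 (Heavy user, case), b = 2165 (Heavy user, non-case), c = 1111 (Light user, case), d = 2193.
Risk in exposed = 769/2934 = 0.262100; risk in unexposed = 1111/3304 = 0.336259.
Risk difference = 0.262100 − 0.336259 = -0.074160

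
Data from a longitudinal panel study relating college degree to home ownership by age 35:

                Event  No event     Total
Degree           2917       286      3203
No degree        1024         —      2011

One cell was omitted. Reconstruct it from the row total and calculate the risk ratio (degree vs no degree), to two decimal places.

The missing cell is in the unexposed row: 2011 − 1024 = 987.
So a = 2917, b = 286, c = 1024, d = 987.
RR = [a/(a+b)] / [c/(c+d)] = (2917/3203) / (1024/2011) = 0.91071/0.50920 = 1.78851

1.79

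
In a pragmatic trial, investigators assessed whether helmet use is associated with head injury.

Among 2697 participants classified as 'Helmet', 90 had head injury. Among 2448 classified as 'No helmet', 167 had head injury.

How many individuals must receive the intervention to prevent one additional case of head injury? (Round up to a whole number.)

Risk in treated group = 90/2697 = 0.03337; risk in control = 167/2448 = 0.06822.
Absolute risk reduction = 0.06822 − 0.03337 = 0.03485
NNT = 1 / ARR = 1 / 0.03485 = 28.696 → round up → 29

29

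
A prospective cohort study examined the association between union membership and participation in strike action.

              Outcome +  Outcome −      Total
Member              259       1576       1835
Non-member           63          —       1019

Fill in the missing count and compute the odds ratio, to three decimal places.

The missing cell is in the unexposed row: 1019 − 63 = 956.
So a = 259, b = 1576, c = 63, d = 956.
OR = (a·d)/(b·c) = (259 × 956) / (1576 × 63) = 247604 / 99288 = 2.49380

2.494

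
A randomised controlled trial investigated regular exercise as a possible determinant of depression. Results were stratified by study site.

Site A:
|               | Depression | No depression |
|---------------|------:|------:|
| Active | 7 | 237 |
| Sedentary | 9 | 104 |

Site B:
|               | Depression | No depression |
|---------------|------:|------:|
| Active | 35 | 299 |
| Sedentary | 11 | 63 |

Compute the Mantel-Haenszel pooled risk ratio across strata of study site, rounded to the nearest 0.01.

RR_MH = Σ(aᵢ·n₀ᵢ/nᵢ) / Σ(cᵢ·n₁ᵢ/nᵢ), with n₁ᵢ = aᵢ+bᵢ (exposed), n₀ᵢ = cᵢ+dᵢ (unexposed), nᵢ = n₁ᵢ+n₀ᵢ.
Stratum 1 (Site A): n₁ = 244, n₀ = 113, n = 357; a·n₀/n = 7·113/357 = 2.2157; c·n₁/n = 9·244/357 = 6.1513
Stratum 2 (Site B): n₁ = 334, n₀ = 74, n = 408; a·n₀/n = 35·74/408 = 6.3480; c·n₁/n = 11·334/408 = 9.0049
RR_MH = (2.2157 + 6.3480) / (6.1513 + 9.0049) = 8.5637 / 15.1562 = 0.56503

0.57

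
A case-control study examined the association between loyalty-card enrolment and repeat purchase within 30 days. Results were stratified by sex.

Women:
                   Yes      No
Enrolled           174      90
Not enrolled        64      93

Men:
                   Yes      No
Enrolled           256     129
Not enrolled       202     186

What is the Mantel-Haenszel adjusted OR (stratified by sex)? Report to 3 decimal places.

OR_MH = Σ(aᵢdᵢ/nᵢ) / Σ(bᵢcᵢ/nᵢ), where nᵢ is the stratum total.
Stratum 1 (Women): n = 421; a·d/n = 174·93/421 = 38.4371; b·c/n = 90·64/421 = 13.6817
Stratum 2 (Men): n = 773; a·d/n = 256·186/773 = 61.5990; b·c/n = 129·202/773 = 33.7102
OR_MH = (38.4371 + 61.5990) / (13.6817 + 33.7102) = 100.0360 / 47.3919 = 2.11082

2.111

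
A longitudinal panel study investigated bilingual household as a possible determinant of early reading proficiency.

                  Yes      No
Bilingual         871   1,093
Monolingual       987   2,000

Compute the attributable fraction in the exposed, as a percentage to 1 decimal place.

25.5

Cells: a = 871, b = 1093, c = 987, d = 2000.
Risk in exposed = 871/1964 = 0.44348; risk in unexposed = 987/2987 = 0.33043.
RR = 0.44348/0.33043 = 1.34213
AR% = (RR − 1)/RR × 100 = (1.34213 − 1)/1.34213 × 100 = 25.4916%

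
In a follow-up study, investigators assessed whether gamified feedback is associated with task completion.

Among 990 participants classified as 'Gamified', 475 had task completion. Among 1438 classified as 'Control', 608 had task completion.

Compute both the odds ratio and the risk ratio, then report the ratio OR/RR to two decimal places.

1.11

From the description: a = 475, b = 515, c = 608, d = 830.
OR = (475·830)/(515·608) = 394250/313120 = 1.25910
Risk in exposed = 475/990 = 0.47980; risk in unexposed = 608/1438 = 0.42281; RR = 1.13479
OR/RR = 1.25910 / 1.13479 = 1.10955
The outcome is not rare, so the OR lies further from 1 than the RR.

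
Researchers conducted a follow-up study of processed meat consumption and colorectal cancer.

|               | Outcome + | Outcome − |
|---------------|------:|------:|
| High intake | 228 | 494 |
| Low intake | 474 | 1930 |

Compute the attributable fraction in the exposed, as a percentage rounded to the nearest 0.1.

Cells: a = 228, b = 494, c = 474, d = 1930.
Risk in exposed = 228/722 = 0.31579; risk in unexposed = 474/2404 = 0.19717.
RR = 0.31579/0.19717 = 1.60160
AR% = (RR − 1)/RR × 100 = (1.60160 − 1)/1.60160 × 100 = 37.5624%

37.6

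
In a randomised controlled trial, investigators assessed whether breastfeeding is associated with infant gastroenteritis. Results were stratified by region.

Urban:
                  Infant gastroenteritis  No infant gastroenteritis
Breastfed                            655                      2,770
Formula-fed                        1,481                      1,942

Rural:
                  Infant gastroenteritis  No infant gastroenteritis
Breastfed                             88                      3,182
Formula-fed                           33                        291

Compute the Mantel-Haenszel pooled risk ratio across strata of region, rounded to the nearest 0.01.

0.44

RR_MH = Σ(aᵢ·n₀ᵢ/nᵢ) / Σ(cᵢ·n₁ᵢ/nᵢ), with n₁ᵢ = aᵢ+bᵢ (exposed), n₀ᵢ = cᵢ+dᵢ (unexposed), nᵢ = n₁ᵢ+n₀ᵢ.
Stratum 1 (Urban): n₁ = 3425, n₀ = 3423, n = 6848; a·n₀/n = 655·3423/6848 = 327.4044; c·n₁/n = 1481·3425/6848 = 740.7163
Stratum 2 (Rural): n₁ = 3270, n₀ = 324, n = 3594; a·n₀/n = 88·324/3594 = 7.9332; c·n₁/n = 33·3270/3594 = 30.0250
RR_MH = (327.4044 + 7.9332) / (740.7163 + 30.0250) = 335.3376 / 770.7413 = 0.43508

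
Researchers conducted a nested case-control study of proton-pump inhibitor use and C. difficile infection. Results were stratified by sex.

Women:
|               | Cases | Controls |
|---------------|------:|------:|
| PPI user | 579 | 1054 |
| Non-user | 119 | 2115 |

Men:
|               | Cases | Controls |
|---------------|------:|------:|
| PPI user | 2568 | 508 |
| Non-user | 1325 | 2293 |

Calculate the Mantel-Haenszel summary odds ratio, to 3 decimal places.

8.996

OR_MH = Σ(aᵢdᵢ/nᵢ) / Σ(bᵢcᵢ/nᵢ), where nᵢ is the stratum total.
Stratum 1 (Women): n = 3867; a·d/n = 579·2115/3867 = 316.6757; b·c/n = 1054·119/3867 = 32.4350
Stratum 2 (Men): n = 6694; a·d/n = 2568·2293/6694 = 879.6570; b·c/n = 508·1325/6694 = 100.5527
OR_MH = (316.6757 + 879.6570) / (32.4350 + 100.5527) = 1196.3327 / 132.9877 = 8.99582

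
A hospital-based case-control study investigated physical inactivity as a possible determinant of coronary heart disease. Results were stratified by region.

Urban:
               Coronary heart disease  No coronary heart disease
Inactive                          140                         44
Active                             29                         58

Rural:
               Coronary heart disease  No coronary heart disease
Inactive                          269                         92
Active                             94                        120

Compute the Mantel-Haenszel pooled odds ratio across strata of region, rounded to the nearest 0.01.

OR_MH = Σ(aᵢdᵢ/nᵢ) / Σ(bᵢcᵢ/nᵢ), where nᵢ is the stratum total.
Stratum 1 (Urban): n = 271; a·d/n = 140·58/271 = 29.9631; b·c/n = 44·29/271 = 4.7085
Stratum 2 (Rural): n = 575; a·d/n = 269·120/575 = 56.1391; b·c/n = 92·94/575 = 15.0400
OR_MH = (29.9631 + 56.1391) / (4.7085 + 15.0400) = 86.1022 / 19.7485 = 4.35994

4.36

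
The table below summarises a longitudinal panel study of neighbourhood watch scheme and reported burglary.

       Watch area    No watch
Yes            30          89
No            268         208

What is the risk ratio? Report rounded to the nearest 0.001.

0.336

Reading the table with exposure as columns: a = 30 (Watch area, case), b = 268 (Watch area, non-case), c = 89 (No watch, case), d = 208.
Risk in exposed = 30/298 = 0.10067; risk in unexposed = 89/297 = 0.29966.
RR = 0.10067 / 0.29966 = 0.33595
The risk is 66% lower among the exposed than among the unexposed.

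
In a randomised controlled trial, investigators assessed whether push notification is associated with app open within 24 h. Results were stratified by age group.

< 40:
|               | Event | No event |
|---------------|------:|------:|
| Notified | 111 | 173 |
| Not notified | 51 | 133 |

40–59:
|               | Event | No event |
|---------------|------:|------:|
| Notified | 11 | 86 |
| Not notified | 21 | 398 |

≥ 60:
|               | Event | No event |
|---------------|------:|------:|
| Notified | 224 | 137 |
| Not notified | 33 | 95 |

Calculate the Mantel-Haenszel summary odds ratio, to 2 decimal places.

OR_MH = Σ(aᵢdᵢ/nᵢ) / Σ(bᵢcᵢ/nᵢ), where nᵢ is the stratum total.
Stratum 1 (< 40): n = 468; a·d/n = 111·133/468 = 31.5449; b·c/n = 173·51/468 = 18.8526
Stratum 2 (40–59): n = 516; a·d/n = 11·398/516 = 8.4845; b·c/n = 86·21/516 = 3.5000
Stratum 3 (≥ 60): n = 489; a·d/n = 224·95/489 = 43.5174; b·c/n = 137·33/489 = 9.2454
OR_MH = (31.5449 + 8.4845 + 43.5174) / (18.8526 + 3.5000 + 9.2454) = 83.5468 / 31.5980 = 2.64405

2.64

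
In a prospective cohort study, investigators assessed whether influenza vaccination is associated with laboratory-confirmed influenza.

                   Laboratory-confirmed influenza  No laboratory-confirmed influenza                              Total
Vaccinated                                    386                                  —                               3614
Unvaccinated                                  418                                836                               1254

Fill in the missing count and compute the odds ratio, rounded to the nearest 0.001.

The missing cell is in the exposed row: 3614 − 386 = 3228.
So a = 386, b = 3228, c = 418, d = 836.
OR = (a·d)/(b·c) = (386 × 836) / (3228 × 418) = 322696 / 1349304 = 0.23916

0.239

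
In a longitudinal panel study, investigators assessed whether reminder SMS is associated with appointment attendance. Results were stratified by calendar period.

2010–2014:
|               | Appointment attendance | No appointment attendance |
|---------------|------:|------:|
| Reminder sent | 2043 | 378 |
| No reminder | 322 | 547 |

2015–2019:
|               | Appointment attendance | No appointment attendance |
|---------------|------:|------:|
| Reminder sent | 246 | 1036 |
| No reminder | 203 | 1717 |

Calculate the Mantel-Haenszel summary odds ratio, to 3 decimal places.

4.593

OR_MH = Σ(aᵢdᵢ/nᵢ) / Σ(bᵢcᵢ/nᵢ), where nᵢ is the stratum total.
Stratum 1 (2010–2014): n = 3290; a·d/n = 2043·547/3290 = 339.6720; b·c/n = 378·322/3290 = 36.9957
Stratum 2 (2015–2019): n = 3202; a·d/n = 246·1717/3202 = 131.9119; b·c/n = 1036·203/3202 = 65.6802
OR_MH = (339.6720 + 131.9119) / (36.9957 + 65.6802) = 471.5840 / 102.6759 = 4.59294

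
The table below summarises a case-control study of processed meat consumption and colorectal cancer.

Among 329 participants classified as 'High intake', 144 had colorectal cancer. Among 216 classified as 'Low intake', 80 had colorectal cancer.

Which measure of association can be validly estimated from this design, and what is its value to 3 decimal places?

1.323

From the description: a = 144, b = 185, c = 80, d = 136.
This is a case-control study: participants were sampled on outcome status, so risks in the source population cannot be estimated directly — relative risk is not valid here. The odds ratio is the appropriate measure.
OR = (a·d)/(b·c) = (144 × 136) / (185 × 80) = 19584 / 14800 = 1.32324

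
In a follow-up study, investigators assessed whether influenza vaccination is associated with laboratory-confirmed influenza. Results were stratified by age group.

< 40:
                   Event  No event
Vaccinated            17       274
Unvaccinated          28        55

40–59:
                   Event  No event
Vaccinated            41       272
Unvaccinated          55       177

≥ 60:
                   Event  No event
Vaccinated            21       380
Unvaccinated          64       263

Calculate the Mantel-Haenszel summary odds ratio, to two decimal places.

0.29

OR_MH = Σ(aᵢdᵢ/nᵢ) / Σ(bᵢcᵢ/nᵢ), where nᵢ is the stratum total.
Stratum 1 (< 40): n = 374; a·d/n = 17·55/374 = 2.5000; b·c/n = 274·28/374 = 20.5134
Stratum 2 (40–59): n = 545; a·d/n = 41·177/545 = 13.3156; b·c/n = 272·55/545 = 27.4495
Stratum 3 (≥ 60): n = 728; a·d/n = 21·263/728 = 7.5865; b·c/n = 380·64/728 = 33.4066
OR_MH = (2.5000 + 13.3156 + 7.5865) / (20.5134 + 27.4495 + 33.4066) = 23.4021 / 81.3695 = 0.28760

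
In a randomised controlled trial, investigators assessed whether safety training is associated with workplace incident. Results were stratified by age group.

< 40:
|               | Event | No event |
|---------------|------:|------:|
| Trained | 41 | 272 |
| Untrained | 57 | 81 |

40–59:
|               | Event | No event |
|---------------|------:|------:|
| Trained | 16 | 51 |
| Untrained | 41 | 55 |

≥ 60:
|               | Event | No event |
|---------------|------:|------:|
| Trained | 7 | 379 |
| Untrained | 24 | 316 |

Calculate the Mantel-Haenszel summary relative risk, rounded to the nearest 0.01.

0.36

RR_MH = Σ(aᵢ·n₀ᵢ/nᵢ) / Σ(cᵢ·n₁ᵢ/nᵢ), with n₁ᵢ = aᵢ+bᵢ (exposed), n₀ᵢ = cᵢ+dᵢ (unexposed), nᵢ = n₁ᵢ+n₀ᵢ.
Stratum 1 (< 40): n₁ = 313, n₀ = 138, n = 451; a·n₀/n = 41·138/451 = 12.5455; c·n₁/n = 57·313/451 = 39.5588
Stratum 2 (40–59): n₁ = 67, n₀ = 96, n = 163; a·n₀/n = 16·96/163 = 9.4233; c·n₁/n = 41·67/163 = 16.8528
Stratum 3 (≥ 60): n₁ = 386, n₀ = 340, n = 726; a·n₀/n = 7·340/726 = 3.2782; c·n₁/n = 24·386/726 = 12.7603
RR_MH = (12.5455 + 9.4233 + 3.2782) / (39.5588 + 16.8528 + 12.7603) = 25.2470 / 69.1718 = 0.36499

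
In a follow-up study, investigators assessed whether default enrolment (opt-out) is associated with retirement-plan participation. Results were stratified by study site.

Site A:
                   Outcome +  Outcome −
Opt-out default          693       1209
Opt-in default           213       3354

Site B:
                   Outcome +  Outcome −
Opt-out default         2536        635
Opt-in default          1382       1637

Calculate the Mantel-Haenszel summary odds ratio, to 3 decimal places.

OR_MH = Σ(aᵢdᵢ/nᵢ) / Σ(bᵢcᵢ/nᵢ), where nᵢ is the stratum total.
Stratum 1 (Site A): n = 5469; a·d/n = 693·3354/5469 = 424.9995; b·c/n = 1209·213/5469 = 47.0867
Stratum 2 (Site B): n = 6190; a·d/n = 2536·1637/6190 = 670.6675; b·c/n = 635·1382/6190 = 141.7722
OR_MH = (424.9995 + 670.6675) / (47.0867 + 141.7722) = 1095.6670 / 188.8589 = 5.80151

5.802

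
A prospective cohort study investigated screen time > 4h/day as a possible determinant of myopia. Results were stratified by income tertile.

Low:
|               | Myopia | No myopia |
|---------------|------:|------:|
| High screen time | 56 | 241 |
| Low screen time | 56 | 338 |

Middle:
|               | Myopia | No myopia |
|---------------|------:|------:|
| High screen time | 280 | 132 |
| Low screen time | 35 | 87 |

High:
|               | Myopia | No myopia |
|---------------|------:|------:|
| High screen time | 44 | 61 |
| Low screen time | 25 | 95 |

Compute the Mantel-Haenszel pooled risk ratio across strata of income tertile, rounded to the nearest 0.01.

1.90

RR_MH = Σ(aᵢ·n₀ᵢ/nᵢ) / Σ(cᵢ·n₁ᵢ/nᵢ), with n₁ᵢ = aᵢ+bᵢ (exposed), n₀ᵢ = cᵢ+dᵢ (unexposed), nᵢ = n₁ᵢ+n₀ᵢ.
Stratum 1 (Low): n₁ = 297, n₀ = 394, n = 691; a·n₀/n = 56·394/691 = 31.9305; c·n₁/n = 56·297/691 = 24.0695
Stratum 2 (Middle): n₁ = 412, n₀ = 122, n = 534; a·n₀/n = 280·122/534 = 63.9700; c·n₁/n = 35·412/534 = 27.0037
Stratum 3 (High): n₁ = 105, n₀ = 120, n = 225; a·n₀/n = 44·120/225 = 23.4667; c·n₁/n = 25·105/225 = 11.6667
RR_MH = (31.9305 + 63.9700 + 23.4667) / (24.0695 + 27.0037 + 11.6667) = 119.3672 / 62.7399 = 1.90257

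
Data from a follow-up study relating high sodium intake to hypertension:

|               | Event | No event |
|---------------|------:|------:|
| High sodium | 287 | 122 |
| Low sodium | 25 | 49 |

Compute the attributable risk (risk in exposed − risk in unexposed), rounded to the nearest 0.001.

0.364

Cells: a = 287, b = 122, c = 25, d = 49.
Risk in exposed = 287/409 = 0.701711; risk in unexposed = 25/74 = 0.337838.
Risk difference = 0.701711 − 0.337838 = 0.363874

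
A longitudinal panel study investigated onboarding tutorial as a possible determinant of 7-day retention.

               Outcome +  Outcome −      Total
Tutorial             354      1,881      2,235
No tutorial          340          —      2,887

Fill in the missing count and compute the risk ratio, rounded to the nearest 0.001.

The missing cell is in the unexposed row: 2887 − 340 = 2547.
So a = 354, b = 1881, c = 340, d = 2547.
RR = [a/(a+b)] / [c/(c+d)] = (354/2235) / (340/2887) = 0.15839/0.11777 = 1.34491

1.345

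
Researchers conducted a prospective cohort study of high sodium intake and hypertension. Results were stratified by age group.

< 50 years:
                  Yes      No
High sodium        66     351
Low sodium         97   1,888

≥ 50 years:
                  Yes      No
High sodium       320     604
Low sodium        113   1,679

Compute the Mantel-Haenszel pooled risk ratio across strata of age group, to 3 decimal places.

RR_MH = Σ(aᵢ·n₀ᵢ/nᵢ) / Σ(cᵢ·n₁ᵢ/nᵢ), with n₁ᵢ = aᵢ+bᵢ (exposed), n₀ᵢ = cᵢ+dᵢ (unexposed), nᵢ = n₁ᵢ+n₀ᵢ.
Stratum 1 (< 50 years): n₁ = 417, n₀ = 1985, n = 2402; a·n₀/n = 66·1985/2402 = 54.5420; c·n₁/n = 97·417/2402 = 16.8397
Stratum 2 (≥ 50 years): n₁ = 924, n₀ = 1792, n = 2716; a·n₀/n = 320·1792/2716 = 211.1340; c·n₁/n = 113·924/2716 = 38.4433
RR_MH = (54.5420 + 211.1340) / (16.8397 + 38.4433) = 265.6761 / 55.2830 = 4.80574

4.806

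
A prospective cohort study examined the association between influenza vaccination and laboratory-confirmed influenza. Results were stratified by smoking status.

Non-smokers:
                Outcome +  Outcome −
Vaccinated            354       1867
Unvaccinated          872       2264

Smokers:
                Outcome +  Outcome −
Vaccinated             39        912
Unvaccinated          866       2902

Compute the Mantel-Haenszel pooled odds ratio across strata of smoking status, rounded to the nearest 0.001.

OR_MH = Σ(aᵢdᵢ/nᵢ) / Σ(bᵢcᵢ/nᵢ), where nᵢ is the stratum total.
Stratum 1 (Non-smokers): n = 5357; a·d/n = 354·2264/5357 = 149.6091; b·c/n = 1867·872/5357 = 303.9059
Stratum 2 (Smokers): n = 4719; a·d/n = 39·2902/4719 = 23.9835; b·c/n = 912·866/4719 = 167.3643
OR_MH = (149.6091 + 23.9835) / (303.9059 + 167.3643) = 173.5926 / 471.2702 = 0.36835

0.368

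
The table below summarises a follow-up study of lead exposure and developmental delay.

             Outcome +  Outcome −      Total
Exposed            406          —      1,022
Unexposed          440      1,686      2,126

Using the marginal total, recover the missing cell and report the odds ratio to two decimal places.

The missing cell is in the exposed row: 1022 − 406 = 616.
So a = 406, b = 616, c = 440, d = 1686.
OR = (a·d)/(b·c) = (406 × 1686) / (616 × 440) = 684516 / 271040 = 2.52552

2.53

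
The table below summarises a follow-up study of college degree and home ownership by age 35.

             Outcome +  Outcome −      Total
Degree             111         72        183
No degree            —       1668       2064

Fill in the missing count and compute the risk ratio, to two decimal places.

The missing cell is in the unexposed row: 2064 − 1668 = 396.
So a = 111, b = 72, c = 396, d = 1668.
RR = [a/(a+b)] / [c/(c+d)] = (111/183) / (396/2064) = 0.60656/0.19186 = 3.16145

3.16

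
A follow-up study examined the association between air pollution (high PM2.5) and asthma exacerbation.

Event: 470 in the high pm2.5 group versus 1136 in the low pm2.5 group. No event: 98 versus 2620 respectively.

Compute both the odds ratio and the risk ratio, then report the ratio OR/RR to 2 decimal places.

From the description: a = 470, b = 98, c = 1136, d = 2620.
OR = (470·2620)/(98·1136) = 1231400/111328 = 11.06101
Risk in exposed = 470/568 = 0.82746; risk in unexposed = 1136/3756 = 0.30245; RR = 2.73588
OR/RR = 11.06101 / 2.73588 = 4.04295
The outcome is not rare, so the OR lies further from 1 than the RR.

4.04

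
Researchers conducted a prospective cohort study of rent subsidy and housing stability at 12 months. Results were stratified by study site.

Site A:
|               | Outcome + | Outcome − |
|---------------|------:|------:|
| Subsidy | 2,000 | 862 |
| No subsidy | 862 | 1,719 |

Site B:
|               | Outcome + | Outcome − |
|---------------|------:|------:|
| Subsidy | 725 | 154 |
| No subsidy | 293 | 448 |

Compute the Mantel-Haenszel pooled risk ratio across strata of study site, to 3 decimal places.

2.091

RR_MH = Σ(aᵢ·n₀ᵢ/nᵢ) / Σ(cᵢ·n₁ᵢ/nᵢ), with n₁ᵢ = aᵢ+bᵢ (exposed), n₀ᵢ = cᵢ+dᵢ (unexposed), nᵢ = n₁ᵢ+n₀ᵢ.
Stratum 1 (Site A): n₁ = 2862, n₀ = 2581, n = 5443; a·n₀/n = 2000·2581/5443 = 948.3741; c·n₁/n = 862·2862/5443 = 453.2508
Stratum 2 (Site B): n₁ = 879, n₀ = 741, n = 1620; a·n₀/n = 725·741/1620 = 331.6204; c·n₁/n = 293·879/1620 = 158.9796
RR_MH = (948.3741 + 331.6204) / (453.2508 + 158.9796) = 1279.9944 / 612.2304 = 2.09071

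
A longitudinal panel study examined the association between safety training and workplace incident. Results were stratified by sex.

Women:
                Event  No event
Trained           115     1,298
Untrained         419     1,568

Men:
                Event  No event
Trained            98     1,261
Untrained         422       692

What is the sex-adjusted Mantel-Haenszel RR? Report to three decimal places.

RR_MH = Σ(aᵢ·n₀ᵢ/nᵢ) / Σ(cᵢ·n₁ᵢ/nᵢ), with n₁ᵢ = aᵢ+bᵢ (exposed), n₀ᵢ = cᵢ+dᵢ (unexposed), nᵢ = n₁ᵢ+n₀ᵢ.
Stratum 1 (Women): n₁ = 1413, n₀ = 1987, n = 3400; a·n₀/n = 115·1987/3400 = 67.2074; c·n₁/n = 419·1413/3400 = 174.1315
Stratum 2 (Men): n₁ = 1359, n₀ = 1114, n = 2473; a·n₀/n = 98·1114/2473 = 44.1456; c·n₁/n = 422·1359/2473 = 231.9038
RR_MH = (67.2074 + 44.1456) / (174.1315 + 231.9038) = 111.3529 / 406.0352 = 0.27424

0.274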